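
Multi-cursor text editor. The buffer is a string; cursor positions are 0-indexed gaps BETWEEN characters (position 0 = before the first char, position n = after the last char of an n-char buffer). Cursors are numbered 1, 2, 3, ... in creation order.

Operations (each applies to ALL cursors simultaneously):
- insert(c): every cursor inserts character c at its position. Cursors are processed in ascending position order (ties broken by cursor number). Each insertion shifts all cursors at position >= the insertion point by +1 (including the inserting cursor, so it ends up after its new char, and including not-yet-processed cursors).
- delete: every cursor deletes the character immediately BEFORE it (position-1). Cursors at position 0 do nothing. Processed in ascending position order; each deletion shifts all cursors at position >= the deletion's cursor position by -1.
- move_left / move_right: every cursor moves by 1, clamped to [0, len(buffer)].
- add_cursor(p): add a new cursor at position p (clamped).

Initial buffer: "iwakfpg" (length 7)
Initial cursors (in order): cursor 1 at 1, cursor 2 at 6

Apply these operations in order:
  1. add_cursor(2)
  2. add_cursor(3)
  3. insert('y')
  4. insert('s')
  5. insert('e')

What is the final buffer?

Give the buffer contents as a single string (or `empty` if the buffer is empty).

After op 1 (add_cursor(2)): buffer="iwakfpg" (len 7), cursors c1@1 c3@2 c2@6, authorship .......
After op 2 (add_cursor(3)): buffer="iwakfpg" (len 7), cursors c1@1 c3@2 c4@3 c2@6, authorship .......
After op 3 (insert('y')): buffer="iywyaykfpyg" (len 11), cursors c1@2 c3@4 c4@6 c2@10, authorship .1.3.4...2.
After op 4 (insert('s')): buffer="iyswysayskfpysg" (len 15), cursors c1@3 c3@6 c4@9 c2@14, authorship .11.33.44...22.
After op 5 (insert('e')): buffer="iysewyseaysekfpyseg" (len 19), cursors c1@4 c3@8 c4@12 c2@18, authorship .111.333.444...222.

Answer: iysewyseaysekfpyseg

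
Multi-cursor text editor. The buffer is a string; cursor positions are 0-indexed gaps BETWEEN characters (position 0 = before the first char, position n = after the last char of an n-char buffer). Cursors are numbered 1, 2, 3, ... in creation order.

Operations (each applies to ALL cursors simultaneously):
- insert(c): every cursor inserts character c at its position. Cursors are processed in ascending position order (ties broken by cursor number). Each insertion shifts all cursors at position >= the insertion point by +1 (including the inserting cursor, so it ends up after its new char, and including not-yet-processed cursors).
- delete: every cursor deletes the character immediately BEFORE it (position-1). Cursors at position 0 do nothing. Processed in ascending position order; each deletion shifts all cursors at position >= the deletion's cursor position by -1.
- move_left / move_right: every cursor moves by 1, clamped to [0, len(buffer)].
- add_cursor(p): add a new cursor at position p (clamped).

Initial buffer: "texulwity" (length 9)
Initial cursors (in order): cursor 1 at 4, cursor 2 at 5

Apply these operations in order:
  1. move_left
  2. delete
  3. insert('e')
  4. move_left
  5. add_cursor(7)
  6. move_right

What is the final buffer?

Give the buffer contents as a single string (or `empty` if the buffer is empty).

After op 1 (move_left): buffer="texulwity" (len 9), cursors c1@3 c2@4, authorship .........
After op 2 (delete): buffer="telwity" (len 7), cursors c1@2 c2@2, authorship .......
After op 3 (insert('e')): buffer="teeelwity" (len 9), cursors c1@4 c2@4, authorship ..12.....
After op 4 (move_left): buffer="teeelwity" (len 9), cursors c1@3 c2@3, authorship ..12.....
After op 5 (add_cursor(7)): buffer="teeelwity" (len 9), cursors c1@3 c2@3 c3@7, authorship ..12.....
After op 6 (move_right): buffer="teeelwity" (len 9), cursors c1@4 c2@4 c3@8, authorship ..12.....

Answer: teeelwity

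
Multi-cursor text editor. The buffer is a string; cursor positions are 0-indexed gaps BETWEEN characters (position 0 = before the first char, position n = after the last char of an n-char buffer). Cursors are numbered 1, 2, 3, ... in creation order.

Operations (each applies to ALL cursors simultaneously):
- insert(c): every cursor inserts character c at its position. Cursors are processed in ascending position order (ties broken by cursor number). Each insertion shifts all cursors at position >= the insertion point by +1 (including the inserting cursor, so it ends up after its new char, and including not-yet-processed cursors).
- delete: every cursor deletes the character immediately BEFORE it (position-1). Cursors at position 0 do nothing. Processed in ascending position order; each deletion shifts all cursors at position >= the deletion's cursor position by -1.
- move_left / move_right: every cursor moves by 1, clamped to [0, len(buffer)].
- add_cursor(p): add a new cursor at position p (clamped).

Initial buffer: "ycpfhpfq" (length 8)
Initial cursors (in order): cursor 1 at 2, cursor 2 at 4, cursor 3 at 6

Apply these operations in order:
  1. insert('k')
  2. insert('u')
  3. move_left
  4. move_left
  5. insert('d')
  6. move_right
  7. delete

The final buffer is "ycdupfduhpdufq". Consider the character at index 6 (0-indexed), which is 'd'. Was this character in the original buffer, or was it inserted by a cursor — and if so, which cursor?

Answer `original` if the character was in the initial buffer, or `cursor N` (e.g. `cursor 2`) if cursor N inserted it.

After op 1 (insert('k')): buffer="yckpfkhpkfq" (len 11), cursors c1@3 c2@6 c3@9, authorship ..1..2..3..
After op 2 (insert('u')): buffer="yckupfkuhpkufq" (len 14), cursors c1@4 c2@8 c3@12, authorship ..11..22..33..
After op 3 (move_left): buffer="yckupfkuhpkufq" (len 14), cursors c1@3 c2@7 c3@11, authorship ..11..22..33..
After op 4 (move_left): buffer="yckupfkuhpkufq" (len 14), cursors c1@2 c2@6 c3@10, authorship ..11..22..33..
After op 5 (insert('d')): buffer="ycdkupfdkuhpdkufq" (len 17), cursors c1@3 c2@8 c3@13, authorship ..111..222..333..
After op 6 (move_right): buffer="ycdkupfdkuhpdkufq" (len 17), cursors c1@4 c2@9 c3@14, authorship ..111..222..333..
After op 7 (delete): buffer="ycdupfduhpdufq" (len 14), cursors c1@3 c2@7 c3@11, authorship ..11..22..33..
Authorship (.=original, N=cursor N): . . 1 1 . . 2 2 . . 3 3 . .
Index 6: author = 2

Answer: cursor 2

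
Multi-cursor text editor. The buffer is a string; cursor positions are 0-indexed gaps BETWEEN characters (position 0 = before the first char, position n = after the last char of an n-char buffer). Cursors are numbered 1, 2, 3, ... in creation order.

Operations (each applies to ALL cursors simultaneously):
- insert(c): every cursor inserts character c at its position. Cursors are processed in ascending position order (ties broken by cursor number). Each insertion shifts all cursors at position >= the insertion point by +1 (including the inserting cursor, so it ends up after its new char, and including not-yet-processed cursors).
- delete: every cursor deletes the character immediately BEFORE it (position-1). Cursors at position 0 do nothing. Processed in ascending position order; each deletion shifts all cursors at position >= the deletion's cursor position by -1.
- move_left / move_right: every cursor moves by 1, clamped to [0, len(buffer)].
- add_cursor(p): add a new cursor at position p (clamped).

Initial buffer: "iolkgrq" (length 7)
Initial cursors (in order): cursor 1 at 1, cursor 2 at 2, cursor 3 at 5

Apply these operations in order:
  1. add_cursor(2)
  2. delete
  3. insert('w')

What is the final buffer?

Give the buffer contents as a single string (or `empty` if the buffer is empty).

Answer: wwwlkwrq

Derivation:
After op 1 (add_cursor(2)): buffer="iolkgrq" (len 7), cursors c1@1 c2@2 c4@2 c3@5, authorship .......
After op 2 (delete): buffer="lkrq" (len 4), cursors c1@0 c2@0 c4@0 c3@2, authorship ....
After op 3 (insert('w')): buffer="wwwlkwrq" (len 8), cursors c1@3 c2@3 c4@3 c3@6, authorship 124..3..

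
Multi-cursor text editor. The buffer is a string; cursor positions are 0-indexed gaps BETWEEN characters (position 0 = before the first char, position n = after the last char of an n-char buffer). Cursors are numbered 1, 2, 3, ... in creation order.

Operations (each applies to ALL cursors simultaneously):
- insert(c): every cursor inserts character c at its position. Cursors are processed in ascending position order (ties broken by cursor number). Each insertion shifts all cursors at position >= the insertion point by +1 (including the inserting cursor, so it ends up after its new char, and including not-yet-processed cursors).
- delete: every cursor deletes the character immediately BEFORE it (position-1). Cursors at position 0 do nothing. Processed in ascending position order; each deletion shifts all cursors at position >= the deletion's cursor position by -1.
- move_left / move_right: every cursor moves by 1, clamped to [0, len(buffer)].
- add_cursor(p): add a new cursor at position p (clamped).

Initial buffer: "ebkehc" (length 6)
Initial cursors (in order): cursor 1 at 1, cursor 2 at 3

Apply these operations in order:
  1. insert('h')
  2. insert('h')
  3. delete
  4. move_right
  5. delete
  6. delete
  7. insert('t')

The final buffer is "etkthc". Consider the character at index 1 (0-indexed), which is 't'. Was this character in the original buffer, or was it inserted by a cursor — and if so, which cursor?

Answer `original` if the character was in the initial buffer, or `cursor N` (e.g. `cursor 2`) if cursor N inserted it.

Answer: cursor 1

Derivation:
After op 1 (insert('h')): buffer="ehbkhehc" (len 8), cursors c1@2 c2@5, authorship .1..2...
After op 2 (insert('h')): buffer="ehhbkhhehc" (len 10), cursors c1@3 c2@7, authorship .11..22...
After op 3 (delete): buffer="ehbkhehc" (len 8), cursors c1@2 c2@5, authorship .1..2...
After op 4 (move_right): buffer="ehbkhehc" (len 8), cursors c1@3 c2@6, authorship .1..2...
After op 5 (delete): buffer="ehkhhc" (len 6), cursors c1@2 c2@4, authorship .1.2..
After op 6 (delete): buffer="ekhc" (len 4), cursors c1@1 c2@2, authorship ....
After op 7 (insert('t')): buffer="etkthc" (len 6), cursors c1@2 c2@4, authorship .1.2..
Authorship (.=original, N=cursor N): . 1 . 2 . .
Index 1: author = 1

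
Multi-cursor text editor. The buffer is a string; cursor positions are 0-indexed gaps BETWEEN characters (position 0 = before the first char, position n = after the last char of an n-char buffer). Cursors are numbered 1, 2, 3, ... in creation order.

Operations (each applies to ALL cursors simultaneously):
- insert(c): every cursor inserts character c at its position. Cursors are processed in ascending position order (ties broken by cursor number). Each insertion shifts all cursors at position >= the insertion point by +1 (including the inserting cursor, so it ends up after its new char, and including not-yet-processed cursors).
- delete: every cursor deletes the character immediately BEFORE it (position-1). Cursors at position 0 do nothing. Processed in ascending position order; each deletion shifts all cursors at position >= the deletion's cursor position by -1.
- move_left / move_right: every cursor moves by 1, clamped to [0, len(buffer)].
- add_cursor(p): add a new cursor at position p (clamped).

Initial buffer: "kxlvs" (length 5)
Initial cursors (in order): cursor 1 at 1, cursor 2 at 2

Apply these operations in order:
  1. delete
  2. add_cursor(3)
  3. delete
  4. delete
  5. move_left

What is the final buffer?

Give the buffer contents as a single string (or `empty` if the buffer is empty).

After op 1 (delete): buffer="lvs" (len 3), cursors c1@0 c2@0, authorship ...
After op 2 (add_cursor(3)): buffer="lvs" (len 3), cursors c1@0 c2@0 c3@3, authorship ...
After op 3 (delete): buffer="lv" (len 2), cursors c1@0 c2@0 c3@2, authorship ..
After op 4 (delete): buffer="l" (len 1), cursors c1@0 c2@0 c3@1, authorship .
After op 5 (move_left): buffer="l" (len 1), cursors c1@0 c2@0 c3@0, authorship .

Answer: l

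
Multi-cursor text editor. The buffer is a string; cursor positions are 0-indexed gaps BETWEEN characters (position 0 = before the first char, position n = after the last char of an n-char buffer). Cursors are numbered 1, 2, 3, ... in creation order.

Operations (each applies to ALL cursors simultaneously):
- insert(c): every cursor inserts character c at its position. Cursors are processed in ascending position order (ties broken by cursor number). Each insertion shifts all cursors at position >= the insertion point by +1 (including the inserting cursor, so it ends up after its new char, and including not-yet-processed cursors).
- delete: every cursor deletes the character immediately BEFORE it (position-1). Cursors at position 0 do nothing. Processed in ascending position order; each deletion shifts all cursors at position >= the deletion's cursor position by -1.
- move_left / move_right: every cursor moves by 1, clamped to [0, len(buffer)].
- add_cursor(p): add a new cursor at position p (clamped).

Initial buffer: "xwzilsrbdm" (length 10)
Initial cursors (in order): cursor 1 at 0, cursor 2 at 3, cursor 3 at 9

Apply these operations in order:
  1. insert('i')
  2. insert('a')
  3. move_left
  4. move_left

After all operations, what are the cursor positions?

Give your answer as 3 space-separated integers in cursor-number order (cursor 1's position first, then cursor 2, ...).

After op 1 (insert('i')): buffer="ixwziilsrbdim" (len 13), cursors c1@1 c2@5 c3@12, authorship 1...2......3.
After op 2 (insert('a')): buffer="iaxwziailsrbdiam" (len 16), cursors c1@2 c2@7 c3@15, authorship 11...22......33.
After op 3 (move_left): buffer="iaxwziailsrbdiam" (len 16), cursors c1@1 c2@6 c3@14, authorship 11...22......33.
After op 4 (move_left): buffer="iaxwziailsrbdiam" (len 16), cursors c1@0 c2@5 c3@13, authorship 11...22......33.

Answer: 0 5 13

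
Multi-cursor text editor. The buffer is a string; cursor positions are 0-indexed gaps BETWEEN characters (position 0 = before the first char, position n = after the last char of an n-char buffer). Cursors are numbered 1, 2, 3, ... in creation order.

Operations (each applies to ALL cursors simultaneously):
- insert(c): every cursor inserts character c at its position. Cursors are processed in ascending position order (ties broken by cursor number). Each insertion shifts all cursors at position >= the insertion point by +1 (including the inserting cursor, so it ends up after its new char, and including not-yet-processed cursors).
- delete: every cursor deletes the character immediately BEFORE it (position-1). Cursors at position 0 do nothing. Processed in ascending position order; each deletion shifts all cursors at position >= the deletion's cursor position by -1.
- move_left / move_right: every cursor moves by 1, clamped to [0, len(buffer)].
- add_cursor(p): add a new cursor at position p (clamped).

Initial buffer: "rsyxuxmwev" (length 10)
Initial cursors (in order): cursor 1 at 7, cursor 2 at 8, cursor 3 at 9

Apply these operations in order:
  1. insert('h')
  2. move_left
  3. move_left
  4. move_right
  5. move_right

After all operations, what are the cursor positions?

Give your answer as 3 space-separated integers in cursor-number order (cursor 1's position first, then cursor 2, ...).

Answer: 8 10 12

Derivation:
After op 1 (insert('h')): buffer="rsyxuxmhwhehv" (len 13), cursors c1@8 c2@10 c3@12, authorship .......1.2.3.
After op 2 (move_left): buffer="rsyxuxmhwhehv" (len 13), cursors c1@7 c2@9 c3@11, authorship .......1.2.3.
After op 3 (move_left): buffer="rsyxuxmhwhehv" (len 13), cursors c1@6 c2@8 c3@10, authorship .......1.2.3.
After op 4 (move_right): buffer="rsyxuxmhwhehv" (len 13), cursors c1@7 c2@9 c3@11, authorship .......1.2.3.
After op 5 (move_right): buffer="rsyxuxmhwhehv" (len 13), cursors c1@8 c2@10 c3@12, authorship .......1.2.3.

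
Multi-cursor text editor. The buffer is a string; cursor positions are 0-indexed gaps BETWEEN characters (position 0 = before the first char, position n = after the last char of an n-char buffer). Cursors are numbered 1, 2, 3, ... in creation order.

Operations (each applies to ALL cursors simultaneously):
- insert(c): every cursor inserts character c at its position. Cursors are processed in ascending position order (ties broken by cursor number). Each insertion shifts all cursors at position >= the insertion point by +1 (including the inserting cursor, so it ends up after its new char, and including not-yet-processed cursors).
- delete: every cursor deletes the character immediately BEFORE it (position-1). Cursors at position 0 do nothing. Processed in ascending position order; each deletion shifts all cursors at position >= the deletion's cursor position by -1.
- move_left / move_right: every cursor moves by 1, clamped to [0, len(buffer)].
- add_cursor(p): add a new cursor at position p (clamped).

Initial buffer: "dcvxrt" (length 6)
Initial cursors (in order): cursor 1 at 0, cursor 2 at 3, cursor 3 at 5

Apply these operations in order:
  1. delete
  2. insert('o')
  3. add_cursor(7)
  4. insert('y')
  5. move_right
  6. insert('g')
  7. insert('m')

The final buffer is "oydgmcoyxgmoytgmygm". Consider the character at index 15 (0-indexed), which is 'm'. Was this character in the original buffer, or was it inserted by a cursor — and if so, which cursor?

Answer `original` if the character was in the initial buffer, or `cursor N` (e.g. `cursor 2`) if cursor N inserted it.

After op 1 (delete): buffer="dcxt" (len 4), cursors c1@0 c2@2 c3@3, authorship ....
After op 2 (insert('o')): buffer="odcoxot" (len 7), cursors c1@1 c2@4 c3@6, authorship 1..2.3.
After op 3 (add_cursor(7)): buffer="odcoxot" (len 7), cursors c1@1 c2@4 c3@6 c4@7, authorship 1..2.3.
After op 4 (insert('y')): buffer="oydcoyxoyty" (len 11), cursors c1@2 c2@6 c3@9 c4@11, authorship 11..22.33.4
After op 5 (move_right): buffer="oydcoyxoyty" (len 11), cursors c1@3 c2@7 c3@10 c4@11, authorship 11..22.33.4
After op 6 (insert('g')): buffer="oydgcoyxgoytgyg" (len 15), cursors c1@4 c2@9 c3@13 c4@15, authorship 11.1.22.233.344
After op 7 (insert('m')): buffer="oydgmcoyxgmoytgmygm" (len 19), cursors c1@5 c2@11 c3@16 c4@19, authorship 11.11.22.2233.33444
Authorship (.=original, N=cursor N): 1 1 . 1 1 . 2 2 . 2 2 3 3 . 3 3 4 4 4
Index 15: author = 3

Answer: cursor 3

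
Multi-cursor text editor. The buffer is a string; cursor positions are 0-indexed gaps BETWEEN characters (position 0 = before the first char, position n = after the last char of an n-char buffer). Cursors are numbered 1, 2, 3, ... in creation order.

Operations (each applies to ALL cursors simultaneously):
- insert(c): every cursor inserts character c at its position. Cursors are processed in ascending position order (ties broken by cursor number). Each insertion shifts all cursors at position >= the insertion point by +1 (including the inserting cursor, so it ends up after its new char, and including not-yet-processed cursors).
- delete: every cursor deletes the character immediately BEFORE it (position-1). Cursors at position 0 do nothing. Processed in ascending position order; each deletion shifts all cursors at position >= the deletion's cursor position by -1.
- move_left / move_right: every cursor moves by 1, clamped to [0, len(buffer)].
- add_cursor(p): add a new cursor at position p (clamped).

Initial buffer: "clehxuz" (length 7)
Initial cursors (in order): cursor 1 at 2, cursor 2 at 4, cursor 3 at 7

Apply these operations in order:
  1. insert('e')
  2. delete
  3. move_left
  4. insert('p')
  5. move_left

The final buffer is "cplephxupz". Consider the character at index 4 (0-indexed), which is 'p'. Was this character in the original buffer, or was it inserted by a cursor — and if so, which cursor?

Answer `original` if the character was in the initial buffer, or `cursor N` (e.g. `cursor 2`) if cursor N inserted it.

Answer: cursor 2

Derivation:
After op 1 (insert('e')): buffer="cleehexuze" (len 10), cursors c1@3 c2@6 c3@10, authorship ..1..2...3
After op 2 (delete): buffer="clehxuz" (len 7), cursors c1@2 c2@4 c3@7, authorship .......
After op 3 (move_left): buffer="clehxuz" (len 7), cursors c1@1 c2@3 c3@6, authorship .......
After op 4 (insert('p')): buffer="cplephxupz" (len 10), cursors c1@2 c2@5 c3@9, authorship .1..2...3.
After op 5 (move_left): buffer="cplephxupz" (len 10), cursors c1@1 c2@4 c3@8, authorship .1..2...3.
Authorship (.=original, N=cursor N): . 1 . . 2 . . . 3 .
Index 4: author = 2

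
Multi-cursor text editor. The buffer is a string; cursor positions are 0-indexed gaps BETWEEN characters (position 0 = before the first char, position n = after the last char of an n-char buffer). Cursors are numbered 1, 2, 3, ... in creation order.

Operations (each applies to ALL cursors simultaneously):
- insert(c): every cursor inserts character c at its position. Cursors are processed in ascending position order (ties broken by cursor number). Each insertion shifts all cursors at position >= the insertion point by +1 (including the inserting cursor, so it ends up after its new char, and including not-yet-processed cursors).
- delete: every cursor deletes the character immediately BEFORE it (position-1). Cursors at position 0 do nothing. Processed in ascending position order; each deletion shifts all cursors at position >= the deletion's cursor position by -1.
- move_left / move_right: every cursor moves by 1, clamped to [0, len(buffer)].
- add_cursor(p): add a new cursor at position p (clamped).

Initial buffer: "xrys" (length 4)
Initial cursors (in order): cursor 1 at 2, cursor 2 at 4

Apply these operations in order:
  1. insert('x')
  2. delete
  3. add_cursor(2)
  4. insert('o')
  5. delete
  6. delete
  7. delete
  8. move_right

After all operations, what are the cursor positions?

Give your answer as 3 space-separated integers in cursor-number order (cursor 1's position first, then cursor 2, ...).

After op 1 (insert('x')): buffer="xrxysx" (len 6), cursors c1@3 c2@6, authorship ..1..2
After op 2 (delete): buffer="xrys" (len 4), cursors c1@2 c2@4, authorship ....
After op 3 (add_cursor(2)): buffer="xrys" (len 4), cursors c1@2 c3@2 c2@4, authorship ....
After op 4 (insert('o')): buffer="xrooyso" (len 7), cursors c1@4 c3@4 c2@7, authorship ..13..2
After op 5 (delete): buffer="xrys" (len 4), cursors c1@2 c3@2 c2@4, authorship ....
After op 6 (delete): buffer="y" (len 1), cursors c1@0 c3@0 c2@1, authorship .
After op 7 (delete): buffer="" (len 0), cursors c1@0 c2@0 c3@0, authorship 
After op 8 (move_right): buffer="" (len 0), cursors c1@0 c2@0 c3@0, authorship 

Answer: 0 0 0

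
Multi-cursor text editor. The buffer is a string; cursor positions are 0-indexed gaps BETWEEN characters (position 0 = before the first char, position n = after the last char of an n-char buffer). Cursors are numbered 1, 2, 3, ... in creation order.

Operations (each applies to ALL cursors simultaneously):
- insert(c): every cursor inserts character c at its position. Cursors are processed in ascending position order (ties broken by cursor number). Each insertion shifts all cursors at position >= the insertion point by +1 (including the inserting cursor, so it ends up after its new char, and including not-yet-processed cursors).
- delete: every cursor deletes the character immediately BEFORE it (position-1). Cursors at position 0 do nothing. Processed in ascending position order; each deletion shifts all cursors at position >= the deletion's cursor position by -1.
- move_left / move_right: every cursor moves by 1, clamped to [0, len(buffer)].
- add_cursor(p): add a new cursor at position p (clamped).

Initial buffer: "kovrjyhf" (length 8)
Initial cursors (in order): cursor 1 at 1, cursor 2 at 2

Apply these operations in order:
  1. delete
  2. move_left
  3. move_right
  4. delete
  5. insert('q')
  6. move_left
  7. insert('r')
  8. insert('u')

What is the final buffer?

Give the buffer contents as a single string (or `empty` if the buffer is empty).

After op 1 (delete): buffer="vrjyhf" (len 6), cursors c1@0 c2@0, authorship ......
After op 2 (move_left): buffer="vrjyhf" (len 6), cursors c1@0 c2@0, authorship ......
After op 3 (move_right): buffer="vrjyhf" (len 6), cursors c1@1 c2@1, authorship ......
After op 4 (delete): buffer="rjyhf" (len 5), cursors c1@0 c2@0, authorship .....
After op 5 (insert('q')): buffer="qqrjyhf" (len 7), cursors c1@2 c2@2, authorship 12.....
After op 6 (move_left): buffer="qqrjyhf" (len 7), cursors c1@1 c2@1, authorship 12.....
After op 7 (insert('r')): buffer="qrrqrjyhf" (len 9), cursors c1@3 c2@3, authorship 1122.....
After op 8 (insert('u')): buffer="qrruuqrjyhf" (len 11), cursors c1@5 c2@5, authorship 112122.....

Answer: qrruuqrjyhf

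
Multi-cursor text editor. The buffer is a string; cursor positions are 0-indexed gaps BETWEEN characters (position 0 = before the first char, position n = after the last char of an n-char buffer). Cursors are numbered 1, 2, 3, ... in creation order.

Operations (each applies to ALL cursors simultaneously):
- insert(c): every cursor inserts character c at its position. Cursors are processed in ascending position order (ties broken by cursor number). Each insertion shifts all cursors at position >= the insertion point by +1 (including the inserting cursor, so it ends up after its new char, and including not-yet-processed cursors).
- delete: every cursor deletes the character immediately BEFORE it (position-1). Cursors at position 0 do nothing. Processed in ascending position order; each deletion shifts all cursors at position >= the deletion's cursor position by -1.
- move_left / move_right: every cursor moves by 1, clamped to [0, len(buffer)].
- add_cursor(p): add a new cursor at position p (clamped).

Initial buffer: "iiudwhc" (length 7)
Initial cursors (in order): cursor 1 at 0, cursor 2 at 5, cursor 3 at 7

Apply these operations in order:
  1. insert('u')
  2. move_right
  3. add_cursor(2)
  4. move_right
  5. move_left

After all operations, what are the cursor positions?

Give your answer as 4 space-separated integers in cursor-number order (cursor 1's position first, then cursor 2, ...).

Answer: 2 8 9 2

Derivation:
After op 1 (insert('u')): buffer="uiiudwuhcu" (len 10), cursors c1@1 c2@7 c3@10, authorship 1.....2..3
After op 2 (move_right): buffer="uiiudwuhcu" (len 10), cursors c1@2 c2@8 c3@10, authorship 1.....2..3
After op 3 (add_cursor(2)): buffer="uiiudwuhcu" (len 10), cursors c1@2 c4@2 c2@8 c3@10, authorship 1.....2..3
After op 4 (move_right): buffer="uiiudwuhcu" (len 10), cursors c1@3 c4@3 c2@9 c3@10, authorship 1.....2..3
After op 5 (move_left): buffer="uiiudwuhcu" (len 10), cursors c1@2 c4@2 c2@8 c3@9, authorship 1.....2..3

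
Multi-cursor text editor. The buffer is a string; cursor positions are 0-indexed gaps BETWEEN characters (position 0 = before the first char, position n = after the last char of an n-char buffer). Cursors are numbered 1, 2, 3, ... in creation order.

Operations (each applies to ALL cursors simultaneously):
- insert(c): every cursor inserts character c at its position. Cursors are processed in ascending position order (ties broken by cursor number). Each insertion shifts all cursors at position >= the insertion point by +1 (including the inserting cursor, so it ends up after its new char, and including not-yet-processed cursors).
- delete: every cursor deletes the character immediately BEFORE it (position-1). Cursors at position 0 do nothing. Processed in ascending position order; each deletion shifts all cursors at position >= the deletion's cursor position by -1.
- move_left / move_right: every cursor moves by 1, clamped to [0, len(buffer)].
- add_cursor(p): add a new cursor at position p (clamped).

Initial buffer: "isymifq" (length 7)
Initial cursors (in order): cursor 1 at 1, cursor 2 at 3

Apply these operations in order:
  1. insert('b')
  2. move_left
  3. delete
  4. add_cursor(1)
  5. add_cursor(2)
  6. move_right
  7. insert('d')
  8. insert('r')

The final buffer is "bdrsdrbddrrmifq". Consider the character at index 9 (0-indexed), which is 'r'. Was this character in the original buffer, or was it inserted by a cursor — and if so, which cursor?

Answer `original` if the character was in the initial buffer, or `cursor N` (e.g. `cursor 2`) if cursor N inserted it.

Answer: cursor 2

Derivation:
After op 1 (insert('b')): buffer="ibsybmifq" (len 9), cursors c1@2 c2@5, authorship .1..2....
After op 2 (move_left): buffer="ibsybmifq" (len 9), cursors c1@1 c2@4, authorship .1..2....
After op 3 (delete): buffer="bsbmifq" (len 7), cursors c1@0 c2@2, authorship 1.2....
After op 4 (add_cursor(1)): buffer="bsbmifq" (len 7), cursors c1@0 c3@1 c2@2, authorship 1.2....
After op 5 (add_cursor(2)): buffer="bsbmifq" (len 7), cursors c1@0 c3@1 c2@2 c4@2, authorship 1.2....
After op 6 (move_right): buffer="bsbmifq" (len 7), cursors c1@1 c3@2 c2@3 c4@3, authorship 1.2....
After op 7 (insert('d')): buffer="bdsdbddmifq" (len 11), cursors c1@2 c3@4 c2@7 c4@7, authorship 11.3224....
After op 8 (insert('r')): buffer="bdrsdrbddrrmifq" (len 15), cursors c1@3 c3@6 c2@11 c4@11, authorship 111.3322424....
Authorship (.=original, N=cursor N): 1 1 1 . 3 3 2 2 4 2 4 . . . .
Index 9: author = 2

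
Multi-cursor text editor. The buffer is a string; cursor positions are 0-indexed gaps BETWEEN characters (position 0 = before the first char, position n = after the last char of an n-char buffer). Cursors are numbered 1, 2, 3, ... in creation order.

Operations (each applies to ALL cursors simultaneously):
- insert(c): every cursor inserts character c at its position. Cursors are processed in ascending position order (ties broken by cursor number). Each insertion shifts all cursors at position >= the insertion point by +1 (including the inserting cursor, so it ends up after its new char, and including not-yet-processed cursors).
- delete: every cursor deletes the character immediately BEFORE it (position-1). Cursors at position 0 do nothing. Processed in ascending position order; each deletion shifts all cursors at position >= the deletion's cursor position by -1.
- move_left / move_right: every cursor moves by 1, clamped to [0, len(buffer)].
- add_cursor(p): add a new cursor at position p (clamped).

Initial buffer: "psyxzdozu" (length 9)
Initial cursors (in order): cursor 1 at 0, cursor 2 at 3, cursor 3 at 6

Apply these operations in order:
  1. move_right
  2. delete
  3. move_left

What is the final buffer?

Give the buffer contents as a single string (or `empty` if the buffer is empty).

After op 1 (move_right): buffer="psyxzdozu" (len 9), cursors c1@1 c2@4 c3@7, authorship .........
After op 2 (delete): buffer="syzdzu" (len 6), cursors c1@0 c2@2 c3@4, authorship ......
After op 3 (move_left): buffer="syzdzu" (len 6), cursors c1@0 c2@1 c3@3, authorship ......

Answer: syzdzu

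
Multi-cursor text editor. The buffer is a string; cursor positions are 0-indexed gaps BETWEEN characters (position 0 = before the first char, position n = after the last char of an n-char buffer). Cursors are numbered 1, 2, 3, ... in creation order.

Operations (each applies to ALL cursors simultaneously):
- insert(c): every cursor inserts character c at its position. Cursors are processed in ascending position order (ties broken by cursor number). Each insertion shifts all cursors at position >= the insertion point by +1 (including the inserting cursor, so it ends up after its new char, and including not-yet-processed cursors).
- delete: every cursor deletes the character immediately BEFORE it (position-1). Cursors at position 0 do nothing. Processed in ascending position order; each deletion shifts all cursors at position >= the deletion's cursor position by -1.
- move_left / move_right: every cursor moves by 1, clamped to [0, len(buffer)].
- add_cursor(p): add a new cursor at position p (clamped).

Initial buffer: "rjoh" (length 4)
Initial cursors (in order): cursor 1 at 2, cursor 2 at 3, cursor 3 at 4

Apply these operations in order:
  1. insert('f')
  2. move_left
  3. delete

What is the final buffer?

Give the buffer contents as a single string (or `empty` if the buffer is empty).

After op 1 (insert('f')): buffer="rjfofhf" (len 7), cursors c1@3 c2@5 c3@7, authorship ..1.2.3
After op 2 (move_left): buffer="rjfofhf" (len 7), cursors c1@2 c2@4 c3@6, authorship ..1.2.3
After op 3 (delete): buffer="rfff" (len 4), cursors c1@1 c2@2 c3@3, authorship .123

Answer: rfff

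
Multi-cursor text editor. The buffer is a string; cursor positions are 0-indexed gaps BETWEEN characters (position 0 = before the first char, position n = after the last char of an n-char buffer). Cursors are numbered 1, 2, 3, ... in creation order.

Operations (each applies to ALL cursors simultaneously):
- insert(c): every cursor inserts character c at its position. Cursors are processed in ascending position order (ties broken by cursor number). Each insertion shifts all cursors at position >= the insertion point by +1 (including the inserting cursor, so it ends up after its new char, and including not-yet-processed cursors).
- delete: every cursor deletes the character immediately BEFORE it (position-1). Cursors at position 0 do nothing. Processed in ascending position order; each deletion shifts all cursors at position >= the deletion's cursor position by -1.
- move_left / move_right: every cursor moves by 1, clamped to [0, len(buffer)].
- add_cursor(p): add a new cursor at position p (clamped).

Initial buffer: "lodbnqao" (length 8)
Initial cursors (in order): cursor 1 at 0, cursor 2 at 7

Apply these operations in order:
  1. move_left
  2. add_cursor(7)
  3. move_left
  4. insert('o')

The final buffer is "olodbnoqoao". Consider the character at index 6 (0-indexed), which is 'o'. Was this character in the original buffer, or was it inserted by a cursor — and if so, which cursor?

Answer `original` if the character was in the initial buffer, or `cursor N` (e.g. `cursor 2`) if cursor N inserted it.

After op 1 (move_left): buffer="lodbnqao" (len 8), cursors c1@0 c2@6, authorship ........
After op 2 (add_cursor(7)): buffer="lodbnqao" (len 8), cursors c1@0 c2@6 c3@7, authorship ........
After op 3 (move_left): buffer="lodbnqao" (len 8), cursors c1@0 c2@5 c3@6, authorship ........
After op 4 (insert('o')): buffer="olodbnoqoao" (len 11), cursors c1@1 c2@7 c3@9, authorship 1.....2.3..
Authorship (.=original, N=cursor N): 1 . . . . . 2 . 3 . .
Index 6: author = 2

Answer: cursor 2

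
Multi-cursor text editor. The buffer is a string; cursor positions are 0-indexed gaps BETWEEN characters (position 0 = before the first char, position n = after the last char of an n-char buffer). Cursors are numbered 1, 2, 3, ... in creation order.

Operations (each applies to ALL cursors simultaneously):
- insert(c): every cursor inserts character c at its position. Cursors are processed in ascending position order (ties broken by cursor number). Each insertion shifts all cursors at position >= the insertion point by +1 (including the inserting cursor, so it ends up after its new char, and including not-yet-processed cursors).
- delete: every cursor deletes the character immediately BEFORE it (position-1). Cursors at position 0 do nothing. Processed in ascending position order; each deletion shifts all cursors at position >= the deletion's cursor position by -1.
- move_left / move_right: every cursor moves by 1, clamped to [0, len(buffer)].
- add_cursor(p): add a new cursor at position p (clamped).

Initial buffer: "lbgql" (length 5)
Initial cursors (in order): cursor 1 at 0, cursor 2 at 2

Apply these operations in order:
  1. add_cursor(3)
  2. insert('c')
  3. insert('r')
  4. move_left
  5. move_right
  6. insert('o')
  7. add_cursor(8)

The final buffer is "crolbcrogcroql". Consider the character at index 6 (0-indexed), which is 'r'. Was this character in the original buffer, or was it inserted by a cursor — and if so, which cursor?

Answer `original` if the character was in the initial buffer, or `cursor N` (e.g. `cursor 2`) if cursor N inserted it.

Answer: cursor 2

Derivation:
After op 1 (add_cursor(3)): buffer="lbgql" (len 5), cursors c1@0 c2@2 c3@3, authorship .....
After op 2 (insert('c')): buffer="clbcgcql" (len 8), cursors c1@1 c2@4 c3@6, authorship 1..2.3..
After op 3 (insert('r')): buffer="crlbcrgcrql" (len 11), cursors c1@2 c2@6 c3@9, authorship 11..22.33..
After op 4 (move_left): buffer="crlbcrgcrql" (len 11), cursors c1@1 c2@5 c3@8, authorship 11..22.33..
After op 5 (move_right): buffer="crlbcrgcrql" (len 11), cursors c1@2 c2@6 c3@9, authorship 11..22.33..
After op 6 (insert('o')): buffer="crolbcrogcroql" (len 14), cursors c1@3 c2@8 c3@12, authorship 111..222.333..
After op 7 (add_cursor(8)): buffer="crolbcrogcroql" (len 14), cursors c1@3 c2@8 c4@8 c3@12, authorship 111..222.333..
Authorship (.=original, N=cursor N): 1 1 1 . . 2 2 2 . 3 3 3 . .
Index 6: author = 2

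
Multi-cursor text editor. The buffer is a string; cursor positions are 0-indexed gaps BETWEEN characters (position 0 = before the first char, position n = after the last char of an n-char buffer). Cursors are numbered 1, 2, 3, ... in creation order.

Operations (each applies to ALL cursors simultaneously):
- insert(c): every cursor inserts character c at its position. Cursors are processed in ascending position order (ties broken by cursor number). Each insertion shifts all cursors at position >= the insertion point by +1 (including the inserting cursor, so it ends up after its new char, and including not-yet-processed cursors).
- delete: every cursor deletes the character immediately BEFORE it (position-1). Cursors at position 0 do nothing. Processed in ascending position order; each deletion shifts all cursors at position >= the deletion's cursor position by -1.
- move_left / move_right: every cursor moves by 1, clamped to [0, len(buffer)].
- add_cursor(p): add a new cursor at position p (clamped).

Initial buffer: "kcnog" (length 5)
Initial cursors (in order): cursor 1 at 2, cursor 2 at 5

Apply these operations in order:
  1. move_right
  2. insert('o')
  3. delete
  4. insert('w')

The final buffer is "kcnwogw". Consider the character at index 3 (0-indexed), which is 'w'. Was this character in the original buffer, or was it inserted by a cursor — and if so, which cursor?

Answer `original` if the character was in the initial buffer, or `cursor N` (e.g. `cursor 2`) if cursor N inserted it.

Answer: cursor 1

Derivation:
After op 1 (move_right): buffer="kcnog" (len 5), cursors c1@3 c2@5, authorship .....
After op 2 (insert('o')): buffer="kcnoogo" (len 7), cursors c1@4 c2@7, authorship ...1..2
After op 3 (delete): buffer="kcnog" (len 5), cursors c1@3 c2@5, authorship .....
After op 4 (insert('w')): buffer="kcnwogw" (len 7), cursors c1@4 c2@7, authorship ...1..2
Authorship (.=original, N=cursor N): . . . 1 . . 2
Index 3: author = 1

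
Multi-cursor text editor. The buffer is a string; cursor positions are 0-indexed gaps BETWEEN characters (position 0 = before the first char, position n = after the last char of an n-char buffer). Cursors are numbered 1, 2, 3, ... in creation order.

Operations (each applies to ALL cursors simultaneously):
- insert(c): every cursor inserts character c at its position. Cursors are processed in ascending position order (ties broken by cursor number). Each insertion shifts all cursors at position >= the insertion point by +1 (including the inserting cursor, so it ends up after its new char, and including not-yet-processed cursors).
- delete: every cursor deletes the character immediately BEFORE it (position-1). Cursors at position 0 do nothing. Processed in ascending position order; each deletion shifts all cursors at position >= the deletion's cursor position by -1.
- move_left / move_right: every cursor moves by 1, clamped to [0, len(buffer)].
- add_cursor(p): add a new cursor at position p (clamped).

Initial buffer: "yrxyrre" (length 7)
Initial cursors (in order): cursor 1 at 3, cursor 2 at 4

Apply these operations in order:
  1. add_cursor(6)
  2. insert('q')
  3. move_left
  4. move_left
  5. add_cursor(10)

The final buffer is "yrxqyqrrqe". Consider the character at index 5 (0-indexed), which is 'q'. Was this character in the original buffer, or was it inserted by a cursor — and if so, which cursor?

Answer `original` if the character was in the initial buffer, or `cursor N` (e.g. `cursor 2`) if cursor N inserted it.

Answer: cursor 2

Derivation:
After op 1 (add_cursor(6)): buffer="yrxyrre" (len 7), cursors c1@3 c2@4 c3@6, authorship .......
After op 2 (insert('q')): buffer="yrxqyqrrqe" (len 10), cursors c1@4 c2@6 c3@9, authorship ...1.2..3.
After op 3 (move_left): buffer="yrxqyqrrqe" (len 10), cursors c1@3 c2@5 c3@8, authorship ...1.2..3.
After op 4 (move_left): buffer="yrxqyqrrqe" (len 10), cursors c1@2 c2@4 c3@7, authorship ...1.2..3.
After op 5 (add_cursor(10)): buffer="yrxqyqrrqe" (len 10), cursors c1@2 c2@4 c3@7 c4@10, authorship ...1.2..3.
Authorship (.=original, N=cursor N): . . . 1 . 2 . . 3 .
Index 5: author = 2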